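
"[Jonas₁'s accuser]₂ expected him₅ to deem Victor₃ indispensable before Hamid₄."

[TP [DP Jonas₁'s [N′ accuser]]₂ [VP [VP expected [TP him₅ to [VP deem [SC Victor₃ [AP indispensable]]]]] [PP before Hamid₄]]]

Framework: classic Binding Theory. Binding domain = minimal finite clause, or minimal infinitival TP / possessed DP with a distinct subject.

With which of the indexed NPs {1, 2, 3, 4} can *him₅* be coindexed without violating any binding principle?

*him* is a pronoun, so Principle B applies: it must be free in its binding domain.
Binding domain of *him₅*: the matrix TP, whose subject is [Jonas₁'s accuser]₂.
*Jonas₁* and the pronoun do not c-command one another → neither Principle B nor Principle C is at stake; coindexation permitted.
*[Jonas₁'s accuser]₂* c-commands the pronoun within its binding domain → coindexation would violate Principle B.
*Victor₃*: the pronoun c-commands this R-expression → coindexation would violate Principle C on *Victor₃*.
*Hamid₄* and the pronoun do not c-command one another → neither Principle B nor Principle C is at stake; coindexation permitted.

{1, 4}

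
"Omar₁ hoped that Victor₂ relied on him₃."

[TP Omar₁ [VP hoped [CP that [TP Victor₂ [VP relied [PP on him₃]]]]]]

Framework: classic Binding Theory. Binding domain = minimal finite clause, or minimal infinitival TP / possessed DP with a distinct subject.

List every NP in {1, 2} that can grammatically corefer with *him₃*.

{1}

*him* is a pronoun, so Principle B applies: it must be free in its binding domain.
Binding domain of *him₃*: the embedded TP, whose subject is Victor₂.
*Omar₁* c-commands the pronoun but from outside its binding domain, and is not c-commanded by it → coindexation permitted.
*Victor₂* c-commands the pronoun within its binding domain → coindexation would violate Principle B.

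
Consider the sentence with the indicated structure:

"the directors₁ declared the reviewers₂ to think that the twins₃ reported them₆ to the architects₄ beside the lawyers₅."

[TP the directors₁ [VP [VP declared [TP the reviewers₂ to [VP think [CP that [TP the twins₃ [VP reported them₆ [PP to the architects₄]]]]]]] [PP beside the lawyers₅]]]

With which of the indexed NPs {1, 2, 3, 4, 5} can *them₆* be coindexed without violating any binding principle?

{1, 2, 5}

*them* is a pronoun, so Principle B applies: it must be free in its binding domain.
Binding domain of *them₆*: the embedded TP, whose subject is the twins₃.
*the directors₁* c-commands the pronoun but from outside its binding domain, and is not c-commanded by it → coindexation permitted.
*the reviewers₂* c-commands the pronoun but from outside its binding domain, and is not c-commanded by it → coindexation permitted.
*the twins₃* c-commands the pronoun within its binding domain → coindexation would violate Principle B.
*the architects₄*: the pronoun c-commands this R-expression → coindexation would violate Principle C on *the architects₄*.
*the lawyers₅* and the pronoun do not c-command one another → neither Principle B nor Principle C is at stake; coindexation permitted.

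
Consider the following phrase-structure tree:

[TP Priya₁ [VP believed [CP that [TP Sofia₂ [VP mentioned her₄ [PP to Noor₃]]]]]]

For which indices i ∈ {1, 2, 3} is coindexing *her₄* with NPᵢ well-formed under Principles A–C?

*her* is a pronoun, so Principle B applies: it must be free in its binding domain.
Binding domain of *her₄*: the embedded TP, whose subject is Sofia₂.
*Priya₁* c-commands the pronoun but from outside its binding domain, and is not c-commanded by it → coindexation permitted.
*Sofia₂* c-commands the pronoun within its binding domain → coindexation would violate Principle B.
*Noor₃*: the pronoun c-commands this R-expression → coindexation would violate Principle C on *Noor₃*.

{1}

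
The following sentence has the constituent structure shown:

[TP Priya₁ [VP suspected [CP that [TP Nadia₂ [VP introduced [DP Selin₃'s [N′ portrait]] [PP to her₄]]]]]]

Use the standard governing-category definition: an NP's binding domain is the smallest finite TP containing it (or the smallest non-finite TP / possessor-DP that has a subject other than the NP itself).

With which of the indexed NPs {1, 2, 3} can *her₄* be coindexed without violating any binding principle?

{1, 3}

*her* is a pronoun, so Principle B applies: it must be free in its binding domain.
Binding domain of *her₄*: the embedded TP, whose subject is Nadia₂.
*Priya₁* c-commands the pronoun but from outside its binding domain, and is not c-commanded by it → coindexation permitted.
*Nadia₂* c-commands the pronoun within its binding domain → coindexation would violate Principle B.
*Selin₃* and the pronoun do not c-command one another → neither Principle B nor Principle C is at stake; coindexation permitted.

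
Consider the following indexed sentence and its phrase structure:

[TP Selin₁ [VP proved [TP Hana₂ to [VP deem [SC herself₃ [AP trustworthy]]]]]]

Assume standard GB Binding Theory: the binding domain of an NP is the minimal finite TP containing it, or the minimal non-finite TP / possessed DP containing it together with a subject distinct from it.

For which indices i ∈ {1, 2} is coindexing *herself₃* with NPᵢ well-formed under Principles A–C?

{2}

*herself* is an anaphor, so Principle A applies: it must be bound in its binding domain.
Binding domain of *herself₃*: the embedded TP, whose subject is Hana₂.
*Selin₁* c-commands the anaphor but is outside its binding domain → cannot satisfy Principle A.
*Hana₂* c-commands the anaphor within its binding domain → licit binder.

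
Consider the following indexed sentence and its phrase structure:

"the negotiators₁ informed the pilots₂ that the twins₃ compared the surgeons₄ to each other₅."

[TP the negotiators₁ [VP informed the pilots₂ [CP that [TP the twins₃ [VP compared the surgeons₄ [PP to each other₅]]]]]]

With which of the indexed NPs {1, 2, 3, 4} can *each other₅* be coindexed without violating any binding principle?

{3, 4}

*each other* is an anaphor, so Principle A applies: it must be bound in its binding domain.
Binding domain of *each other₅*: the embedded TP, whose subject is the twins₃.
*the negotiators₁* c-commands the anaphor but is outside its binding domain → cannot satisfy Principle A.
*the pilots₂* c-commands the anaphor but is outside its binding domain → cannot satisfy Principle A.
*the twins₃* c-commands the anaphor within its binding domain → licit binder.
*the surgeons₄* c-commands the anaphor within its binding domain → licit binder.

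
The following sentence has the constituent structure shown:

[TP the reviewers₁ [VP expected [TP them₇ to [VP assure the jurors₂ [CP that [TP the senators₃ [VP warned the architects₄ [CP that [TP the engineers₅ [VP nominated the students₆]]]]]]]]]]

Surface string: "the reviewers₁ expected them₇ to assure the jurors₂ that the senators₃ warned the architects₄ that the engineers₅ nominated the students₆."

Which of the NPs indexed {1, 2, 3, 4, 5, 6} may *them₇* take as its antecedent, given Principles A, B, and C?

none

*them* is a pronoun, so Principle B applies: it must be free in its binding domain.
Binding domain of *them₇*: the matrix TP, whose subject is the reviewers₁.
*the reviewers₁* c-commands the pronoun within its binding domain → coindexation would violate Principle B.
*the jurors₂*: the pronoun c-commands this R-expression → coindexation would violate Principle C on *the jurors₂*.
*the senators₃*: the pronoun c-commands this R-expression → coindexation would violate Principle C on *the senators₃*.
*the architects₄*: the pronoun c-commands this R-expression → coindexation would violate Principle C on *the architects₄*.
*the engineers₅*: the pronoun c-commands this R-expression → coindexation would violate Principle C on *the engineers₅*.
*the students₆*: the pronoun c-commands this R-expression → coindexation would violate Principle C on *the students₆*.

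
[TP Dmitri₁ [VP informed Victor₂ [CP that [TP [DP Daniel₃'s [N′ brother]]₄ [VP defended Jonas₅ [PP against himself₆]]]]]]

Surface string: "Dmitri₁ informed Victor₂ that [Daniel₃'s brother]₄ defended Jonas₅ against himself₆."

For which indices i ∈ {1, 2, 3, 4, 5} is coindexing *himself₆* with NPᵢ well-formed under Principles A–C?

*himself* is an anaphor, so Principle A applies: it must be bound in its binding domain.
Binding domain of *himself₆*: the embedded TP, whose subject is [Daniel₃'s brother]₄.
*Dmitri₁* c-commands the anaphor but is outside its binding domain → cannot satisfy Principle A.
*Victor₂* c-commands the anaphor but is outside its binding domain → cannot satisfy Principle A.
*Daniel₃* does not c-command the anaphor → cannot bind it.
*[Daniel₃'s brother]₄* c-commands the anaphor within its binding domain → licit binder.
*Jonas₅* c-commands the anaphor within its binding domain → licit binder.

{4, 5}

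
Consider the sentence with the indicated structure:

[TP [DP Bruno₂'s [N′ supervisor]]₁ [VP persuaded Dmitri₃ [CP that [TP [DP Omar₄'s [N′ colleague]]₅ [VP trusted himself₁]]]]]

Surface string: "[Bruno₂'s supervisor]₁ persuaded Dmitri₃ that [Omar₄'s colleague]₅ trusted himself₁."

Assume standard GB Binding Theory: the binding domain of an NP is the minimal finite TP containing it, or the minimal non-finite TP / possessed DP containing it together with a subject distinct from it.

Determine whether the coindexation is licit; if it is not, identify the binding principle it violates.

The two coindexed NPs are *[Bruno₂'s supervisor]₁* and *himself₁*.
*himself₁* is an anaphor. Principle A requires it to be bound within its binding domain — the embedded TP, whose subject is [Omar₄'s colleague]₅.
Within that domain it is c-commanded by *[Omar₄'s colleague]₅*, which does not share its index.
*[Bruno₂'s supervisor]₁* does c-command the anaphor, but from outside its binding domain.
The anaphor is unbound in its domain → Principle A violation.

Principle A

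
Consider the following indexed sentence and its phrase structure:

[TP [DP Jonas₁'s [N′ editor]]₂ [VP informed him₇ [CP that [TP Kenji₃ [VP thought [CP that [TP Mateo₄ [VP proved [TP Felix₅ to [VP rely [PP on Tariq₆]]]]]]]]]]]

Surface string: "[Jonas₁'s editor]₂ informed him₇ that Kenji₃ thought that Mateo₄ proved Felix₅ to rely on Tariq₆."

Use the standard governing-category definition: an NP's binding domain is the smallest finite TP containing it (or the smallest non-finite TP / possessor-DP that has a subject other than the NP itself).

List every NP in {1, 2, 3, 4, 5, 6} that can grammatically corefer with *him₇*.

*him* is a pronoun, so Principle B applies: it must be free in its binding domain.
Binding domain of *him₇*: the matrix TP, whose subject is [Jonas₁'s editor]₂.
*Jonas₁* and the pronoun do not c-command one another → neither Principle B nor Principle C is at stake; coindexation permitted.
*[Jonas₁'s editor]₂* c-commands the pronoun within its binding domain → coindexation would violate Principle B.
*Kenji₃*: the pronoun c-commands this R-expression → coindexation would violate Principle C on *Kenji₃*.
*Mateo₄*: the pronoun c-commands this R-expression → coindexation would violate Principle C on *Mateo₄*.
*Felix₅*: the pronoun c-commands this R-expression → coindexation would violate Principle C on *Felix₅*.
*Tariq₆*: the pronoun c-commands this R-expression → coindexation would violate Principle C on *Tariq₆*.

{1}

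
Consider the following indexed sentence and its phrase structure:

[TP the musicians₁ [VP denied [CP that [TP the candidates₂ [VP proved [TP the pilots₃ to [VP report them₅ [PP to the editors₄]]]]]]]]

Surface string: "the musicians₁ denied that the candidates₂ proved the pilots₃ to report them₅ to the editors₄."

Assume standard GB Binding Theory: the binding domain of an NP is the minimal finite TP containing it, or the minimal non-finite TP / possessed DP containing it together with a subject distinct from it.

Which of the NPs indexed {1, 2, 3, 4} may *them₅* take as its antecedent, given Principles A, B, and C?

{1, 2}

*them* is a pronoun, so Principle B applies: it must be free in its binding domain.
Binding domain of *them₅*: the embedded TP, whose subject is the pilots₃.
*the musicians₁* c-commands the pronoun but from outside its binding domain, and is not c-commanded by it → coindexation permitted.
*the candidates₂* c-commands the pronoun but from outside its binding domain, and is not c-commanded by it → coindexation permitted.
*the pilots₃* c-commands the pronoun within its binding domain → coindexation would violate Principle B.
*the editors₄*: the pronoun c-commands this R-expression → coindexation would violate Principle C on *the editors₄*.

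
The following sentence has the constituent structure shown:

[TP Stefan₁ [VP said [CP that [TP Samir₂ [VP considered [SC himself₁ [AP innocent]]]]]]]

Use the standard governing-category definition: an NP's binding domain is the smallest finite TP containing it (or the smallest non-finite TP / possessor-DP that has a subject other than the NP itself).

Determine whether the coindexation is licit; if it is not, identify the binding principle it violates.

Principle A

The two coindexed NPs are *Stefan₁* and *himself₁*.
*himself₁* is an anaphor. Principle A requires it to be bound within its binding domain — the embedded TP, whose subject is Samir₂.
Within that domain it is c-commanded by *Samir₂*, which does not share its index.
*Stefan₁* does c-command the anaphor, but from outside its binding domain.
The anaphor is unbound in its domain → Principle A violation.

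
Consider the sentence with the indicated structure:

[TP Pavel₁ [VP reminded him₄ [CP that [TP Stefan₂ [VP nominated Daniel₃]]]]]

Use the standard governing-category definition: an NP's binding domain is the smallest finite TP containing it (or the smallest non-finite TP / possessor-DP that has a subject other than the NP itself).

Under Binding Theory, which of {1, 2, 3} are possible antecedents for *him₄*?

*him* is a pronoun, so Principle B applies: it must be free in its binding domain.
Binding domain of *him₄*: the matrix TP, whose subject is Pavel₁.
*Pavel₁* c-commands the pronoun within its binding domain → coindexation would violate Principle B.
*Stefan₂*: the pronoun c-commands this R-expression → coindexation would violate Principle C on *Stefan₂*.
*Daniel₃*: the pronoun c-commands this R-expression → coindexation would violate Principle C on *Daniel₃*.

none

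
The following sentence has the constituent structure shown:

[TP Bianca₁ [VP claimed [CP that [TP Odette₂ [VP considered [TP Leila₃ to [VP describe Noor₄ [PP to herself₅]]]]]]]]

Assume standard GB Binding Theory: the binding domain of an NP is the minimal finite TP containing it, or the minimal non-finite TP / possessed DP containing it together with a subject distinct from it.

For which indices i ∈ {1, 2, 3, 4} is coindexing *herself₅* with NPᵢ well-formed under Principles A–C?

{3, 4}

*herself* is an anaphor, so Principle A applies: it must be bound in its binding domain.
Binding domain of *herself₅*: the embedded TP, whose subject is Leila₃.
*Bianca₁* c-commands the anaphor but is outside its binding domain → cannot satisfy Principle A.
*Odette₂* c-commands the anaphor but is outside its binding domain → cannot satisfy Principle A.
*Leila₃* c-commands the anaphor within its binding domain → licit binder.
*Noor₄* c-commands the anaphor within its binding domain → licit binder.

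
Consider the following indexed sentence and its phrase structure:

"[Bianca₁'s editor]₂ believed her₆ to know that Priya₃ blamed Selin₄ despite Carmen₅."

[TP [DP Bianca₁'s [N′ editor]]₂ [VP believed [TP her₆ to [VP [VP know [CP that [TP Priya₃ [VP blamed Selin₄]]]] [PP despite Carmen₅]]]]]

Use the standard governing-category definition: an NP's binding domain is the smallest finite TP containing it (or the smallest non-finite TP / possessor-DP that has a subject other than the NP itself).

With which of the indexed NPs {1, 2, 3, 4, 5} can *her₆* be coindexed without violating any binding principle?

{1}

*her* is a pronoun, so Principle B applies: it must be free in its binding domain.
Binding domain of *her₆*: the matrix TP, whose subject is [Bianca₁'s editor]₂.
*Bianca₁* and the pronoun do not c-command one another → neither Principle B nor Principle C is at stake; coindexation permitted.
*[Bianca₁'s editor]₂* c-commands the pronoun within its binding domain → coindexation would violate Principle B.
*Priya₃*: the pronoun c-commands this R-expression → coindexation would violate Principle C on *Priya₃*.
*Selin₄*: the pronoun c-commands this R-expression → coindexation would violate Principle C on *Selin₄*.
*Carmen₅*: the pronoun c-commands this R-expression → coindexation would violate Principle C on *Carmen₅*.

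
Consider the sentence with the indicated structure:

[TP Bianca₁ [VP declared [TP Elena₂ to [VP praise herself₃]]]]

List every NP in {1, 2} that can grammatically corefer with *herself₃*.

*herself* is an anaphor, so Principle A applies: it must be bound in its binding domain.
Binding domain of *herself₃*: the embedded TP, whose subject is Elena₂.
*Bianca₁* c-commands the anaphor but is outside its binding domain → cannot satisfy Principle A.
*Elena₂* c-commands the anaphor within its binding domain → licit binder.

{2}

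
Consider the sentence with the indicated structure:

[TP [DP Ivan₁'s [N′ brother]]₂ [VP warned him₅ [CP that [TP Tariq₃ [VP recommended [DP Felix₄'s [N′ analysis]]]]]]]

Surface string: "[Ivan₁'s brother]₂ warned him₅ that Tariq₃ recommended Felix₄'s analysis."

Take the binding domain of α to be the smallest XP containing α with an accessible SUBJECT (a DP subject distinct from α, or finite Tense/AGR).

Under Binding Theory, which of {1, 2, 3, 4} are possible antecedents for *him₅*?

*him* is a pronoun, so Principle B applies: it must be free in its binding domain.
Binding domain of *him₅*: the matrix TP, whose subject is [Ivan₁'s brother]₂.
*Ivan₁* and the pronoun do not c-command one another → neither Principle B nor Principle C is at stake; coindexation permitted.
*[Ivan₁'s brother]₂* c-commands the pronoun within its binding domain → coindexation would violate Principle B.
*Tariq₃*: the pronoun c-commands this R-expression → coindexation would violate Principle C on *Tariq₃*.
*Felix₄*: the pronoun c-commands this R-expression → coindexation would violate Principle C on *Felix₄*.

{1}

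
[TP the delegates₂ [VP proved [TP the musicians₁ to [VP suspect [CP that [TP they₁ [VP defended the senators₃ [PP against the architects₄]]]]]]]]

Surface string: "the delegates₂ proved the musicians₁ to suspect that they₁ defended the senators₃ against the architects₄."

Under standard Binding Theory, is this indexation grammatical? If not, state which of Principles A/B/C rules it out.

The two coindexed NPs are *the musicians₁* and *they₁*.
*they₁* is a pronoun; nothing c-commands it within its binding domain (the embedded TP.), so Principle B holds trivially.
*the musicians₁* is an R-expression; *they₁* does not c-command it, and no other NP shares its index, so Principle C is satisfied.
All principles are respected.

grammatical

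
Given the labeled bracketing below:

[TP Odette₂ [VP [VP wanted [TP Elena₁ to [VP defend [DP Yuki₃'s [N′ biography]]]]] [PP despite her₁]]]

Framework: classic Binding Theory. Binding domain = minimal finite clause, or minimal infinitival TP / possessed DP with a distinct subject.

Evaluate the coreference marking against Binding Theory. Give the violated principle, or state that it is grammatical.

The two coindexed NPs are *Elena₁* and *her₁*.
*her₁* is a pronoun; its binding domain is the matrix TP, whose subject is Odette₂. Within that domain it is c-commanded only by *Odette₂*, which carries a different index — the pronoun is free locally, so Principle B holds.
*Elena₁* is an R-expression; *her₁* does not c-command it, and no other NP shares its index, so Principle C is satisfied.
All principles are respected.

grammatical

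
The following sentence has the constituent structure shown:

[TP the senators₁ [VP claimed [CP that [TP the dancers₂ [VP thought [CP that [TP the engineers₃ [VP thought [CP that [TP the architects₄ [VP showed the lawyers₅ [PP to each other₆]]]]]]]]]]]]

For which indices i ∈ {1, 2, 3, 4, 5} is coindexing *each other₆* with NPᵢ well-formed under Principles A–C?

{4, 5}

*each other* is an anaphor, so Principle A applies: it must be bound in its binding domain.
Binding domain of *each other₆*: the embedded TP, whose subject is the architects₄.
*the senators₁* c-commands the anaphor but is outside its binding domain → cannot satisfy Principle A.
*the dancers₂* c-commands the anaphor but is outside its binding domain → cannot satisfy Principle A.
*the engineers₃* c-commands the anaphor but is outside its binding domain → cannot satisfy Principle A.
*the architects₄* c-commands the anaphor within its binding domain → licit binder.
*the lawyers₅* c-commands the anaphor within its binding domain → licit binder.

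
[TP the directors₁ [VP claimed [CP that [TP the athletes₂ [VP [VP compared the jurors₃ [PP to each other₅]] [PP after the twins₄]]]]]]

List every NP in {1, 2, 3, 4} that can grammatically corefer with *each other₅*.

{2, 3}

*each other* is an anaphor, so Principle A applies: it must be bound in its binding domain.
Binding domain of *each other₅*: the embedded TP, whose subject is the athletes₂.
*the directors₁* c-commands the anaphor but is outside its binding domain → cannot satisfy Principle A.
*the athletes₂* c-commands the anaphor within its binding domain → licit binder.
*the jurors₃* c-commands the anaphor within its binding domain → licit binder.
*the twins₄* does not c-command the anaphor → cannot bind it.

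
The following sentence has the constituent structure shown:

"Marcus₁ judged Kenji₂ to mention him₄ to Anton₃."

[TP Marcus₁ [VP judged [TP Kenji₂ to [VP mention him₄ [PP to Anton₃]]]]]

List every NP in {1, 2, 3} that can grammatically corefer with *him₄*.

{1}

*him* is a pronoun, so Principle B applies: it must be free in its binding domain.
Binding domain of *him₄*: the embedded TP, whose subject is Kenji₂.
*Marcus₁* c-commands the pronoun but from outside its binding domain, and is not c-commanded by it → coindexation permitted.
*Kenji₂* c-commands the pronoun within its binding domain → coindexation would violate Principle B.
*Anton₃*: the pronoun c-commands this R-expression → coindexation would violate Principle C on *Anton₃*.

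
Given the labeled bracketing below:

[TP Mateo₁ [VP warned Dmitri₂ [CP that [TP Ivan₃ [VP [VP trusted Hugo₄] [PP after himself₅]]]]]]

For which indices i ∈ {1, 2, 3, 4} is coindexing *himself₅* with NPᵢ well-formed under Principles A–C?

{3}

*himself* is an anaphor, so Principle A applies: it must be bound in its binding domain.
Binding domain of *himself₅*: the embedded TP, whose subject is Ivan₃.
*Mateo₁* c-commands the anaphor but is outside its binding domain → cannot satisfy Principle A.
*Dmitri₂* c-commands the anaphor but is outside its binding domain → cannot satisfy Principle A.
*Ivan₃* c-commands the anaphor within its binding domain → licit binder.
*Hugo₄* does not c-command the anaphor → cannot bind it.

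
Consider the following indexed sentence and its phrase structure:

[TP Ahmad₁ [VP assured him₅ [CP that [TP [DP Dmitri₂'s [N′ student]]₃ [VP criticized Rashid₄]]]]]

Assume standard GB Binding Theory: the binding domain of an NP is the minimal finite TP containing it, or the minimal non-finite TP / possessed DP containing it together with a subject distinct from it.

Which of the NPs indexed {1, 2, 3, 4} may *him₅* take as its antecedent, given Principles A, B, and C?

*him* is a pronoun, so Principle B applies: it must be free in its binding domain.
Binding domain of *him₅*: the matrix TP, whose subject is Ahmad₁.
*Ahmad₁* c-commands the pronoun within its binding domain → coindexation would violate Principle B.
*Dmitri₂*: the pronoun c-commands this R-expression → coindexation would violate Principle C on *Dmitri₂*.
*[Dmitri₂'s student]₃*: the pronoun c-commands this R-expression → coindexation would violate Principle C on *[Dmitri₂'s student]₃*.
*Rashid₄*: the pronoun c-commands this R-expression → coindexation would violate Principle C on *Rashid₄*.

none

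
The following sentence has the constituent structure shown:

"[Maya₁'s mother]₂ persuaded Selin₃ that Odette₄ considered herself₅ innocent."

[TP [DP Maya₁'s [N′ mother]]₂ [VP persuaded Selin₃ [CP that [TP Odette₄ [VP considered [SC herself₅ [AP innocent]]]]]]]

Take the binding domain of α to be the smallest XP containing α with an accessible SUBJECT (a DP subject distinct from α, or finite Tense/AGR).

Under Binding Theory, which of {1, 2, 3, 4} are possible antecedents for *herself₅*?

{4}

*herself* is an anaphor, so Principle A applies: it must be bound in its binding domain.
Binding domain of *herself₅*: the embedded TP, whose subject is Odette₄.
*Maya₁* does not c-command the anaphor → cannot bind it.
*[Maya₁'s mother]₂* c-commands the anaphor but is outside its binding domain → cannot satisfy Principle A.
*Selin₃* c-commands the anaphor but is outside its binding domain → cannot satisfy Principle A.
*Odette₄* c-commands the anaphor within its binding domain → licit binder.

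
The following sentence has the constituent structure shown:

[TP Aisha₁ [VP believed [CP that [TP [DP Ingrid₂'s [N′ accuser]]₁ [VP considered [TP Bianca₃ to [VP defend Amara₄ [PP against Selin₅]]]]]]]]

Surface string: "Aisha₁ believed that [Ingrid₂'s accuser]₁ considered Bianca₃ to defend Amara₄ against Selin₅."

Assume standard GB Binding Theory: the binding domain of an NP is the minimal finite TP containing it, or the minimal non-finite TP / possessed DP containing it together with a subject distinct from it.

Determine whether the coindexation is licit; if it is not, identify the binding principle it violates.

Principle C

The two coindexed NPs are *[Ingrid₂'s accuser]₁* and *Aisha₁*.
*[Ingrid₂'s accuser]₁* is an R-expression. Principle C requires it to be free everywhere.
*Aisha₁* c-commands it and carries the same index.
The R-expression is bound → Principle C violation.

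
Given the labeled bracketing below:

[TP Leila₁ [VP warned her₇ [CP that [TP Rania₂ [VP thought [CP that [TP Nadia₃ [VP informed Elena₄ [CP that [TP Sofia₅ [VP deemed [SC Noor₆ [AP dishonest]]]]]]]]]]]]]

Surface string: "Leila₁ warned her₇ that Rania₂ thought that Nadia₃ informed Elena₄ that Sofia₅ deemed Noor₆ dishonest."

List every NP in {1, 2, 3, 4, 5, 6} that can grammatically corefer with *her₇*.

none

*her* is a pronoun, so Principle B applies: it must be free in its binding domain.
Binding domain of *her₇*: the matrix TP, whose subject is Leila₁.
*Leila₁* c-commands the pronoun within its binding domain → coindexation would violate Principle B.
*Rania₂*: the pronoun c-commands this R-expression → coindexation would violate Principle C on *Rania₂*.
*Nadia₃*: the pronoun c-commands this R-expression → coindexation would violate Principle C on *Nadia₃*.
*Elena₄*: the pronoun c-commands this R-expression → coindexation would violate Principle C on *Elena₄*.
*Sofia₅*: the pronoun c-commands this R-expression → coindexation would violate Principle C on *Sofia₅*.
*Noor₆*: the pronoun c-commands this R-expression → coindexation would violate Principle C on *Noor₆*.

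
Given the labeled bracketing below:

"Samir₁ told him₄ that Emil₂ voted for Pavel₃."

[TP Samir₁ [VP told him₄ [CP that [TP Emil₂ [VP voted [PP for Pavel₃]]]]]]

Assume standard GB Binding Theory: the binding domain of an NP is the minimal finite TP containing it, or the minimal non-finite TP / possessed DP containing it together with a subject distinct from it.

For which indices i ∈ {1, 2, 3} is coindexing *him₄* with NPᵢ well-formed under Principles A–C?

none

*him* is a pronoun, so Principle B applies: it must be free in its binding domain.
Binding domain of *him₄*: the matrix TP, whose subject is Samir₁.
*Samir₁* c-commands the pronoun within its binding domain → coindexation would violate Principle B.
*Emil₂*: the pronoun c-commands this R-expression → coindexation would violate Principle C on *Emil₂*.
*Pavel₃*: the pronoun c-commands this R-expression → coindexation would violate Principle C on *Pavel₃*.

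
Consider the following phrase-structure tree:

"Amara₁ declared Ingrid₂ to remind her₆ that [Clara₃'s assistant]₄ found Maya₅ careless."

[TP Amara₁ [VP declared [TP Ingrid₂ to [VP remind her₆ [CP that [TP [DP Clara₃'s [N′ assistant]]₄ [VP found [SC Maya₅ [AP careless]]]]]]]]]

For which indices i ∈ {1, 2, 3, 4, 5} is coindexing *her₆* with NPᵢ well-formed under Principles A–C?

*her* is a pronoun, so Principle B applies: it must be free in its binding domain.
Binding domain of *her₆*: the embedded TP, whose subject is Ingrid₂.
*Amara₁* c-commands the pronoun but from outside its binding domain, and is not c-commanded by it → coindexation permitted.
*Ingrid₂* c-commands the pronoun within its binding domain → coindexation would violate Principle B.
*Clara₃*: the pronoun c-commands this R-expression → coindexation would violate Principle C on *Clara₃*.
*[Clara₃'s assistant]₄*: the pronoun c-commands this R-expression → coindexation would violate Principle C on *[Clara₃'s assistant]₄*.
*Maya₅*: the pronoun c-commands this R-expression → coindexation would violate Principle C on *Maya₅*.

{1}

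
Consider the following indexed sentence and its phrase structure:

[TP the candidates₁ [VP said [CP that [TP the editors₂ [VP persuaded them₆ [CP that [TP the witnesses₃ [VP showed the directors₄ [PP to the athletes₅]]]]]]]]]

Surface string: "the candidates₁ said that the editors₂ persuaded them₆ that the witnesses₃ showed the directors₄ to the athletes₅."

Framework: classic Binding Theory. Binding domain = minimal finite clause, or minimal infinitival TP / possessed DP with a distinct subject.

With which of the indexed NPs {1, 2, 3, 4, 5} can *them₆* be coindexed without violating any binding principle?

{1}

*them* is a pronoun, so Principle B applies: it must be free in its binding domain.
Binding domain of *them₆*: the embedded TP, whose subject is the editors₂.
*the candidates₁* c-commands the pronoun but from outside its binding domain, and is not c-commanded by it → coindexation permitted.
*the editors₂* c-commands the pronoun within its binding domain → coindexation would violate Principle B.
*the witnesses₃*: the pronoun c-commands this R-expression → coindexation would violate Principle C on *the witnesses₃*.
*the directors₄*: the pronoun c-commands this R-expression → coindexation would violate Principle C on *the directors₄*.
*the athletes₅*: the pronoun c-commands this R-expression → coindexation would violate Principle C on *the athletes₅*.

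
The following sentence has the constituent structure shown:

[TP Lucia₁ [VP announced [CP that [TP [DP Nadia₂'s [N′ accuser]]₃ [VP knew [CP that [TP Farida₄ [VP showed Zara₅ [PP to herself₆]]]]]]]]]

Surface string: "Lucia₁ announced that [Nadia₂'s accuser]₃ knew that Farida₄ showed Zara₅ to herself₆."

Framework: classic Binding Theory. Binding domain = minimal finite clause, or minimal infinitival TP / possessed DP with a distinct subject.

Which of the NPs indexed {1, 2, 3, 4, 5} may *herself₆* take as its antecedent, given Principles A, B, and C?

{4, 5}

*herself* is an anaphor, so Principle A applies: it must be bound in its binding domain.
Binding domain of *herself₆*: the embedded TP, whose subject is Farida₄.
*Lucia₁* c-commands the anaphor but is outside its binding domain → cannot satisfy Principle A.
*Nadia₂* does not c-command the anaphor → cannot bind it.
*[Nadia₂'s accuser]₃* c-commands the anaphor but is outside its binding domain → cannot satisfy Principle A.
*Farida₄* c-commands the anaphor within its binding domain → licit binder.
*Zara₅* c-commands the anaphor within its binding domain → licit binder.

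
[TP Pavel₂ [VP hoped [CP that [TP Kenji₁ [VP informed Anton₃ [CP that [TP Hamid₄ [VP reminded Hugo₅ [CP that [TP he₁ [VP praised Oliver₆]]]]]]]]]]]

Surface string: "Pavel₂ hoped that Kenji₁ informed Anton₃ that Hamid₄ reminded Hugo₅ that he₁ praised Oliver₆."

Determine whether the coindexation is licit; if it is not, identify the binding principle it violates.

The two coindexed NPs are *Kenji₁* and *he₁*.
*he₁* is a pronoun; nothing c-commands it within its binding domain (the embedded TP.), so Principle B holds trivially.
*Kenji₁* is an R-expression; *he₁* does not c-command it, and no other NP shares its index, so Principle C is satisfied.
All principles are respected.

grammatical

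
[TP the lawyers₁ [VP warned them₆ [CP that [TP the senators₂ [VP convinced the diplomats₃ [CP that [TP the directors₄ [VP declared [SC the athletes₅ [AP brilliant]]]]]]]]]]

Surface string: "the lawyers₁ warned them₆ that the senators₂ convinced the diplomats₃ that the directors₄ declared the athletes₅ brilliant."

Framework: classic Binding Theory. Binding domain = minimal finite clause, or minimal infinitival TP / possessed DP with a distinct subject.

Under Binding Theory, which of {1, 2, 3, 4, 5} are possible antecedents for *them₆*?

none

*them* is a pronoun, so Principle B applies: it must be free in its binding domain.
Binding domain of *them₆*: the matrix TP, whose subject is the lawyers₁.
*the lawyers₁* c-commands the pronoun within its binding domain → coindexation would violate Principle B.
*the senators₂*: the pronoun c-commands this R-expression → coindexation would violate Principle C on *the senators₂*.
*the diplomats₃*: the pronoun c-commands this R-expression → coindexation would violate Principle C on *the diplomats₃*.
*the directors₄*: the pronoun c-commands this R-expression → coindexation would violate Principle C on *the directors₄*.
*the athletes₅*: the pronoun c-commands this R-expression → coindexation would violate Principle C on *the athletes₅*.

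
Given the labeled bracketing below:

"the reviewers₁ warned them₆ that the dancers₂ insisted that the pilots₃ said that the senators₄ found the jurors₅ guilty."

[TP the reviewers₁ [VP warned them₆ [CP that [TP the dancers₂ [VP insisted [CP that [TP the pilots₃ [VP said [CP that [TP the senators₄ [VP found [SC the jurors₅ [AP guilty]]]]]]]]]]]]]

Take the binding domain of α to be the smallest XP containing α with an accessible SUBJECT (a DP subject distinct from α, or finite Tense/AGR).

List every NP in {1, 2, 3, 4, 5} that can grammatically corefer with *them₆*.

none

*them* is a pronoun, so Principle B applies: it must be free in its binding domain.
Binding domain of *them₆*: the matrix TP, whose subject is the reviewers₁.
*the reviewers₁* c-commands the pronoun within its binding domain → coindexation would violate Principle B.
*the dancers₂*: the pronoun c-commands this R-expression → coindexation would violate Principle C on *the dancers₂*.
*the pilots₃*: the pronoun c-commands this R-expression → coindexation would violate Principle C on *the pilots₃*.
*the senators₄*: the pronoun c-commands this R-expression → coindexation would violate Principle C on *the senators₄*.
*the jurors₅*: the pronoun c-commands this R-expression → coindexation would violate Principle C on *the jurors₅*.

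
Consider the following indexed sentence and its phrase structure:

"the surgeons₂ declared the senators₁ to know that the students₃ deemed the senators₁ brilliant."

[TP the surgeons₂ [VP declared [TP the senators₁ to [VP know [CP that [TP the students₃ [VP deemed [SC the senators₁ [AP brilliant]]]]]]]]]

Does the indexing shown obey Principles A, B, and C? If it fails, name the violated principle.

The two coindexed NPs are *the senators₁* (the higher occurrence) and *the senators₁* (the lower occurrence).
*the senators₁* (the lower occurrence) is an R-expression. Principle C requires it to be free everywhere.
*the senators₁* (the higher occurrence) c-commands it and carries the same index.
The R-expression is bound → Principle C violation.

Principle C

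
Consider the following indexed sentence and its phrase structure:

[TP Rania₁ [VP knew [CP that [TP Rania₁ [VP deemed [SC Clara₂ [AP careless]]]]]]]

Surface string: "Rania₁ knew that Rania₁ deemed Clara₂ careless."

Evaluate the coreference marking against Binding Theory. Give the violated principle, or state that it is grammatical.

Principle C

The two coindexed NPs are *Rania₁* (the lower occurrence) and *Rania₁* (the higher occurrence).
*Rania₁* (the lower occurrence) is an R-expression. Principle C requires it to be free everywhere.
*Rania₁* (the higher occurrence) c-commands it and carries the same index.
The R-expression is bound → Principle C violation.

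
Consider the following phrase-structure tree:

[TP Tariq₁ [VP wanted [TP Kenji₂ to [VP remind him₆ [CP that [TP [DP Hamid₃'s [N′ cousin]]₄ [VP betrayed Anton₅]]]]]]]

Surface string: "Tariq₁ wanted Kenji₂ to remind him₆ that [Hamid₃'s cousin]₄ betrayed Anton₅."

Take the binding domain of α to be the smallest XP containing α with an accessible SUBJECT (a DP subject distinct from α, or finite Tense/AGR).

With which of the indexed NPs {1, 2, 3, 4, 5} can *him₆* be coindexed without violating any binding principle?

*him* is a pronoun, so Principle B applies: it must be free in its binding domain.
Binding domain of *him₆*: the embedded TP, whose subject is Kenji₂.
*Tariq₁* c-commands the pronoun but from outside its binding domain, and is not c-commanded by it → coindexation permitted.
*Kenji₂* c-commands the pronoun within its binding domain → coindexation would violate Principle B.
*Hamid₃*: the pronoun c-commands this R-expression → coindexation would violate Principle C on *Hamid₃*.
*[Hamid₃'s cousin]₄*: the pronoun c-commands this R-expression → coindexation would violate Principle C on *[Hamid₃'s cousin]₄*.
*Anton₅*: the pronoun c-commands this R-expression → coindexation would violate Principle C on *Anton₅*.

{1}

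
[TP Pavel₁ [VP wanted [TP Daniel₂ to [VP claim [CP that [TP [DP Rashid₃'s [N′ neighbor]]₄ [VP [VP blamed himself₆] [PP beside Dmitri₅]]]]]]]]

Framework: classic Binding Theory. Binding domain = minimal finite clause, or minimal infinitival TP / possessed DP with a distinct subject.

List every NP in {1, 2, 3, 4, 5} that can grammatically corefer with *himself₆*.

*himself* is an anaphor, so Principle A applies: it must be bound in its binding domain.
Binding domain of *himself₆*: the embedded TP, whose subject is [Rashid₃'s neighbor]₄.
*Pavel₁* c-commands the anaphor but is outside its binding domain → cannot satisfy Principle A.
*Daniel₂* c-commands the anaphor but is outside its binding domain → cannot satisfy Principle A.
*Rashid₃* does not c-command the anaphor → cannot bind it.
*[Rashid₃'s neighbor]₄* c-commands the anaphor within its binding domain → licit binder.
*Dmitri₅* does not c-command the anaphor → cannot bind it.

{4}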